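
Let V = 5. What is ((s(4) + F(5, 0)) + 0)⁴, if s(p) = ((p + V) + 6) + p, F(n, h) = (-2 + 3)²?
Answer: 160000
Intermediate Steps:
F(n, h) = 1 (F(n, h) = 1² = 1)
s(p) = 11 + 2*p (s(p) = ((p + 5) + 6) + p = ((5 + p) + 6) + p = (11 + p) + p = 11 + 2*p)
((s(4) + F(5, 0)) + 0)⁴ = (((11 + 2*4) + 1) + 0)⁴ = (((11 + 8) + 1) + 0)⁴ = ((19 + 1) + 0)⁴ = (20 + 0)⁴ = 20⁴ = 160000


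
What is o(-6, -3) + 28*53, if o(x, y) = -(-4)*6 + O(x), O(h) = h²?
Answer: 1544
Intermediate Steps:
o(x, y) = 24 + x² (o(x, y) = -(-4)*6 + x² = -4*(-6) + x² = 24 + x²)
o(-6, -3) + 28*53 = (24 + (-6)²) + 28*53 = (24 + 36) + 1484 = 60 + 1484 = 1544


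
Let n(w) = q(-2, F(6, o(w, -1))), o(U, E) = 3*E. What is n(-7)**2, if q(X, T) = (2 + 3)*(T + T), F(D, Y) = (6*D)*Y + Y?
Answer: 1232100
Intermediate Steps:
F(D, Y) = Y + 6*D*Y (F(D, Y) = 6*D*Y + Y = Y + 6*D*Y)
q(X, T) = 10*T (q(X, T) = 5*(2*T) = 10*T)
n(w) = -1110 (n(w) = 10*((3*(-1))*(1 + 6*6)) = 10*(-3*(1 + 36)) = 10*(-3*37) = 10*(-111) = -1110)
n(-7)**2 = (-1110)**2 = 1232100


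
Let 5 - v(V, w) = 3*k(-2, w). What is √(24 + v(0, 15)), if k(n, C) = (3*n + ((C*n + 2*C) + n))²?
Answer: I*√163 ≈ 12.767*I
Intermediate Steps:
k(n, C) = (2*C + 4*n + C*n)² (k(n, C) = (3*n + ((2*C + C*n) + n))² = (3*n + (n + 2*C + C*n))² = (2*C + 4*n + C*n)²)
v(V, w) = -187 (v(V, w) = 5 - 3*(2*w + 4*(-2) + w*(-2))² = 5 - 3*(2*w - 8 - 2*w)² = 5 - 3*(-8)² = 5 - 3*64 = 5 - 1*192 = 5 - 192 = -187)
√(24 + v(0, 15)) = √(24 - 187) = √(-163) = I*√163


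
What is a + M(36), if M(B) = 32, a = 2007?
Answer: 2039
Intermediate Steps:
a + M(36) = 2007 + 32 = 2039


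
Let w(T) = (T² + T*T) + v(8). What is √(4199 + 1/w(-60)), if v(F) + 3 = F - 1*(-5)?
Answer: √218281243110/7210 ≈ 64.800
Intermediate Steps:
v(F) = 2 + F (v(F) = -3 + (F - 1*(-5)) = -3 + (F + 5) = -3 + (5 + F) = 2 + F)
w(T) = 10 + 2*T² (w(T) = (T² + T*T) + (2 + 8) = (T² + T²) + 10 = 2*T² + 10 = 10 + 2*T²)
√(4199 + 1/w(-60)) = √(4199 + 1/(10 + 2*(-60)²)) = √(4199 + 1/(10 + 2*3600)) = √(4199 + 1/(10 + 7200)) = √(4199 + 1/7210) = √(30274791/7210) = √218281243110/7210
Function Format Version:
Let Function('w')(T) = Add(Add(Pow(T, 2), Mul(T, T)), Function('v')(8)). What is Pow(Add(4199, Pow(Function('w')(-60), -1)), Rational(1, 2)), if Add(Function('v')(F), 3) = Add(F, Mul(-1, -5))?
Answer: Mul(Rational(1, 7210), Pow(218281243110, Rational(1, 2))) ≈ 64.800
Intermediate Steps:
Function('v')(F) = Add(2, F) (Function('v')(F) = Add(-3, Add(F, Mul(-1, -5))) = Add(-3, Add(F, 5)) = Add(-3, Add(5, F)) = Add(2, F))
Function('w')(T) = Add(10, Mul(2, Pow(T, 2))) (Function('w')(T) = Add(Add(Pow(T, 2), Mul(T, T)), Add(2, 8)) = Add(Add(Pow(T, 2), Pow(T, 2)), 10) = Add(Mul(2, Pow(T, 2)), 10) = Add(10, Mul(2, Pow(T, 2))))
Pow(Add(4199, Pow(Function('w')(-60), -1)), Rational(1, 2)) = Pow(Add(4199, Pow(Add(10, Mul(2, Pow(-60, 2))), -1)), Rational(1, 2)) = Pow(Add(4199, Pow(Add(10, Mul(2, 3600)), -1)), Rational(1, 2)) = Pow(Add(4199, Pow(Add(10, 7200), -1)), Rational(1, 2)) = Pow(Add(4199, Pow(7210, -1)), Rational(1, 2)) = Pow(Add(4199, Rational(1, 7210)), Rational(1, 2)) = Pow(Rational(30274791, 7210), Rational(1, 2)) = Mul(Rational(1, 7210), Pow(218281243110, Rational(1, 2)))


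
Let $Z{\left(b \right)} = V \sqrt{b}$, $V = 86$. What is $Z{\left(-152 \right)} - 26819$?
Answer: $-26819 + 172 i \sqrt{38} \approx -26819.0 + 1060.3 i$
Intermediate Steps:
$Z{\left(b \right)} = 86 \sqrt{b}$
$Z{\left(-152 \right)} - 26819 = 86 \sqrt{-152} - 26819 = 86 \cdot 2 i \sqrt{38} - 26819 = 172 i \sqrt{38} - 26819 = -26819 + 172 i \sqrt{38}$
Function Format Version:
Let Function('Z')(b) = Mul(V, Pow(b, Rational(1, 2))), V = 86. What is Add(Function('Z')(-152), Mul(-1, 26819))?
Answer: Add(-26819, Mul(172, I, Pow(38, Rational(1, 2)))) ≈ Add(-26819., Mul(1060.3, I))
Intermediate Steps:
Function('Z')(b) = Mul(86, Pow(b, Rational(1, 2)))
Add(Function('Z')(-152), Mul(-1, 26819)) = Add(Mul(86, Pow(-152, Rational(1, 2))), Mul(-1, 26819)) = Add(Mul(86, Mul(2, I, Pow(38, Rational(1, 2)))), -26819) = Add(Mul(172, I, Pow(38, Rational(1, 2))), -26819) = Add(-26819, Mul(172, I, Pow(38, Rational(1, 2))))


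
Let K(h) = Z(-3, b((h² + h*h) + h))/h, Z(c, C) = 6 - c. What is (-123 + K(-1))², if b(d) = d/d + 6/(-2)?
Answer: 17424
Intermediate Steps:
b(d) = -2 (b(d) = 1 + 6*(-½) = 1 - 3 = -2)
K(h) = 9/h (K(h) = (6 - 1*(-3))/h = (6 + 3)/h = 9/h)
(-123 + K(-1))² = (-123 + 9/(-1))² = (-123 + 9*(-1))² = (-123 - 9)² = (-132)² = 17424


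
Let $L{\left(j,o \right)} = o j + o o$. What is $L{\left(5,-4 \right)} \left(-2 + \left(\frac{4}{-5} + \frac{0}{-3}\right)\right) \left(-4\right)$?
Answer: $- \frac{224}{5} \approx -44.8$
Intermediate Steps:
$L{\left(j,o \right)} = o^{2} + j o$ ($L{\left(j,o \right)} = j o + o^{2} = o^{2} + j o$)
$L{\left(5,-4 \right)} \left(-2 + \left(\frac{4}{-5} + \frac{0}{-3}\right)\right) \left(-4\right) = - 4 \left(5 - 4\right) \left(-2 + \left(\frac{4}{-5} + \frac{0}{-3}\right)\right) \left(-4\right) = \left(-4\right) 1 \left(-2 + \left(4 \left(- \frac{1}{5}\right) + 0 \left(- \frac{1}{3}\right)\right)\right) \left(-4\right) = - 4 \left(-2 + \left(- \frac{4}{5} + 0\right)\right) \left(-4\right) = - 4 \left(-2 - \frac{4}{5}\right) \left(-4\right) = - 4 \left(\left(- \frac{14}{5}\right) \left(-4\right)\right) = \left(-4\right) \frac{56}{5} = - \frac{224}{5}$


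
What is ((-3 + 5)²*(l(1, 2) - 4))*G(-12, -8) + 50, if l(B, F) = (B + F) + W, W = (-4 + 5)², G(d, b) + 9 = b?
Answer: 50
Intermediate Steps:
G(d, b) = -9 + b
W = 1 (W = 1² = 1)
l(B, F) = 1 + B + F (l(B, F) = (B + F) + 1 = 1 + B + F)
((-3 + 5)²*(l(1, 2) - 4))*G(-12, -8) + 50 = ((-3 + 5)²*((1 + 1 + 2) - 4))*(-9 - 8) + 50 = (2²*(4 - 4))*(-17) + 50 = (4*0)*(-17) + 50 = 0*(-17) + 50 = 0 + 50 = 50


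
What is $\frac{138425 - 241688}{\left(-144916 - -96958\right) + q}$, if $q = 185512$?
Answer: $- \frac{103263}{137554} \approx -0.75071$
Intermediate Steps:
$\frac{138425 - 241688}{\left(-144916 - -96958\right) + q} = \frac{138425 - 241688}{\left(-144916 - -96958\right) + 185512} = - \frac{103263}{\left(-144916 + 96958\right) + 185512} = - \frac{103263}{-47958 + 185512} = - \frac{103263}{137554}$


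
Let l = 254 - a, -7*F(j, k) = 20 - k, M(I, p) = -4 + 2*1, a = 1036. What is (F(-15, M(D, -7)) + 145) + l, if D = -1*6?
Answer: -4481/7 ≈ -640.14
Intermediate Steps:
D = -6
M(I, p) = -2 (M(I, p) = -4 + 2 = -2)
F(j, k) = -20/7 + k/7 (F(j, k) = -(20 - k)/7 = -20/7 + k/7)
l = -782 (l = 254 - 1*1036 = 254 - 1036 = -782)
(F(-15, M(D, -7)) + 145) + l = ((-20/7 + (⅐)*(-2)) + 145) - 782 = ((-20/7 - 2/7) + 145) - 782 = (-22/7 + 145) - 782 = 993/7 - 782 = -4481/7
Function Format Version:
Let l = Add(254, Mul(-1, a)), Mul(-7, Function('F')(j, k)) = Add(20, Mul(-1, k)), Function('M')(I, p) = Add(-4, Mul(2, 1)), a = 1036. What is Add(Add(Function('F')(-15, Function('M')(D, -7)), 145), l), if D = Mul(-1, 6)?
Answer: Rational(-4481, 7) ≈ -640.14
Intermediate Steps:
D = -6
Function('M')(I, p) = -2 (Function('M')(I, p) = Add(-4, 2) = -2)
Function('F')(j, k) = Add(Rational(-20, 7), Mul(Rational(1, 7), k)) (Function('F')(j, k) = Mul(Rational(-1, 7), Add(20, Mul(-1, k))) = Add(Rational(-20, 7), Mul(Rational(1, 7), k)))
l = -782 (l = Add(254, Mul(-1, 1036)) = Add(254, -1036) = -782)
Add(Add(Function('F')(-15, Function('M')(D, -7)), 145), l) = Add(Add(Add(Rational(-20, 7), Mul(Rational(1, 7), -2)), 145), -782) = Add(Add(Add(Rational(-20, 7), Rational(-2, 7)), 145), -782) = Add(Add(Rational(-22, 7), 145), -782) = Add(Rational(993, 7), -782) = Rational(-4481, 7)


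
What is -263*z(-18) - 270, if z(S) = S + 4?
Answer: 3412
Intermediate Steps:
z(S) = 4 + S
-263*z(-18) - 270 = -263*(4 - 18) - 270 = -263*(-14) - 270 = 3682 - 270 = 3412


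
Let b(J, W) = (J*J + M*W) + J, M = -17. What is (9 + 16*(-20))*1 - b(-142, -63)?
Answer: -21404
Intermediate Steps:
b(J, W) = J + J**2 - 17*W (b(J, W) = (J*J - 17*W) + J = (J**2 - 17*W) + J = J + J**2 - 17*W)
(9 + 16*(-20))*1 - b(-142, -63) = (9 + 16*(-20))*1 - (-142 + (-142)**2 - 17*(-63)) = (9 - 320)*1 - (-142 + 20164 + 1071) = -311*1 - 1*21093 = -311 - 21093 = -21404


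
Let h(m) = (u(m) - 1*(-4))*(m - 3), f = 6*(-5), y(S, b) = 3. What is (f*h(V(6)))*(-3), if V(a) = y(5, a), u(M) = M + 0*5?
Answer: 0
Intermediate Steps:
u(M) = M (u(M) = M + 0 = M)
V(a) = 3
f = -30
h(m) = (-3 + m)*(4 + m) (h(m) = (m - 1*(-4))*(m - 3) = (m + 4)*(-3 + m) = (4 + m)*(-3 + m) = (-3 + m)*(4 + m))
(f*h(V(6)))*(-3) = -30*(-12 + 3 + 3²)*(-3) = -30*(-12 + 3 + 9)*(-3) = -30*0*(-3) = 0*(-3) = 0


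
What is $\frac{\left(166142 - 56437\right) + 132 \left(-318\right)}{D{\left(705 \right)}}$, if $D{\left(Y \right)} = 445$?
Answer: $\frac{761}{5} \approx 152.2$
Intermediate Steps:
$\frac{\left(166142 - 56437\right) + 132 \left(-318\right)}{D{\left(705 \right)}} = \frac{\left(166142 - 56437\right) + 132 \left(-318\right)}{445} = \left(109705 - 41976\right) \frac{1}{445} = 67729 \cdot \frac{1}{445} = \frac{761}{5}$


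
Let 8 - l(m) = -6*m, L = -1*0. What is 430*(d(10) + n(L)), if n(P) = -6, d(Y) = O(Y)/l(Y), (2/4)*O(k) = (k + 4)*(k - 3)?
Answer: -22790/17 ≈ -1340.6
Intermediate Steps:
L = 0
l(m) = 8 + 6*m (l(m) = 8 - (-6)*m = 8 + 6*m)
O(k) = 2*(-3 + k)*(4 + k) (O(k) = 2*((k + 4)*(k - 3)) = 2*((4 + k)*(-3 + k)) = 2*((-3 + k)*(4 + k)) = 2*(-3 + k)*(4 + k))
d(Y) = (-24 + 2*Y + 2*Y**2)/(8 + 6*Y)
430*(d(10) + n(L)) = 430*((-12 + 10 + 10**2)/(4 + 3*10) - 6) = 430*((-12 + 10 + 100)/(4 + 30) - 6) = 430*(98/34 - 6) = 430*((1/34)*98 - 6) = 430*(49/17 - 6) = 430*(-53/17) = -22790/17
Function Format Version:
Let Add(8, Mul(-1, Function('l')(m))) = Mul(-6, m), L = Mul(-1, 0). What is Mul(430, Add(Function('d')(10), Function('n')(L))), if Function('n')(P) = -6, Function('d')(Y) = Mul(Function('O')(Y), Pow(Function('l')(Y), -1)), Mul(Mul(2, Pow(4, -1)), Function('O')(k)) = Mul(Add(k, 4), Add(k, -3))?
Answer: Rational(-22790, 17) ≈ -1340.6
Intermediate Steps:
L = 0
Function('l')(m) = Add(8, Mul(6, m)) (Function('l')(m) = Add(8, Mul(-1, Mul(-6, m))) = Add(8, Mul(6, m)))
Function('O')(k) = Mul(2, Add(-3, k), Add(4, k)) (Function('O')(k) = Mul(2, Mul(Add(k, 4), Add(k, -3))) = Mul(2, Mul(Add(4, k), Add(-3, k))) = Mul(2, Mul(Add(-3, k), Add(4, k))) = Mul(2, Add(-3, k), Add(4, k)))
Function('d')(Y) = Mul(Pow(Add(8, Mul(6, Y)), -1), Add(-24, Mul(2, Y), Mul(2, Pow(Y, 2)))) (Function('d')(Y) = Mul(Add(-24, Mul(2, Y), Mul(2, Pow(Y, 2))), Pow(Add(8, Mul(6, Y)), -1)) = Mul(Pow(Add(8, Mul(6, Y)), -1), Add(-24, Mul(2, Y), Mul(2, Pow(Y, 2)))))
Mul(430, Add(Function('d')(10), Function('n')(L))) = Mul(430, Add(Mul(Pow(Add(4, Mul(3, 10)), -1), Add(-12, 10, Pow(10, 2))), -6)) = Mul(430, Add(Mul(Pow(Add(4, 30), -1), Add(-12, 10, 100)), -6)) = Mul(430, Add(Mul(Pow(34, -1), 98), -6)) = Mul(430, Add(Mul(Rational(1, 34), 98), -6)) = Mul(430, Add(Rational(49, 17), -6)) = Mul(430, Rational(-53, 17)) = Rational(-22790, 17)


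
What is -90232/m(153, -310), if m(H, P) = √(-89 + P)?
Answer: 90232*I*√399/399 ≈ 4517.3*I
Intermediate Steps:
-90232/m(153, -310) = -90232/√(-89 - 310) = -90232*(-I*√399/399) = -(-90232)*I*√399/399 = 90232*I*√399/399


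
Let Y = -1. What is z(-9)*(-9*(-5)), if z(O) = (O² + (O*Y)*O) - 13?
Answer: -585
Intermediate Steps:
z(O) = -13 (z(O) = (O² + (O*(-1))*O) - 13 = (O² + (-O)*O) - 13 = (O² - O²) - 13 = 0 - 13 = -13)
z(-9)*(-9*(-5)) = -(-117)*(-5) = -13*45 = -585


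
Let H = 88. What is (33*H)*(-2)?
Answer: -5808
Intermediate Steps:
(33*H)*(-2) = (33*88)*(-2) = 2904*(-2) = -5808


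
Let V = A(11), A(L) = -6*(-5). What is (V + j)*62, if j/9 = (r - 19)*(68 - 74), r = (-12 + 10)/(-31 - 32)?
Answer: 457560/7 ≈ 65366.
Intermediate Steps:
r = 2/63 (r = -2/(-63) = -2*(-1/63) = 2/63 ≈ 0.031746)
A(L) = 30
V = 30
j = 7170/7 (j = 9*((2/63 - 19)*(68 - 74)) = 9*(-1195/63*(-6)) = 9*(2390/21) = 7170/7 ≈ 1024.3)
(V + j)*62 = (30 + 7170/7)*62 = (7380/7)*62 = 457560/7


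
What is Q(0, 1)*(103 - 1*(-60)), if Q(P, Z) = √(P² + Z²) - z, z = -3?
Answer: 652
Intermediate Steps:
Q(P, Z) = 3 + √(P² + Z²) (Q(P, Z) = √(P² + Z²) - 1*(-3) = √(P² + Z²) + 3 = 3 + √(P² + Z²))
Q(0, 1)*(103 - 1*(-60)) = (3 + √(0² + 1²))*(103 - 1*(-60)) = (3 + √(0 + 1))*(103 + 60) = (3 + √1)*163 = (3 + 1)*163 = 4*163 = 652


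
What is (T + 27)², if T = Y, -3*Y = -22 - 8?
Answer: 1369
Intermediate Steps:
Y = 10 (Y = -(-22 - 8)/3 = -⅓*(-30) = 10)
T = 10
(T + 27)² = (10 + 27)² = 37² = 1369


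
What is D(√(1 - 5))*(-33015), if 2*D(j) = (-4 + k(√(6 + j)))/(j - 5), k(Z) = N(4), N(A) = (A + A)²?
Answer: 4952250/29 + 1980900*I/29 ≈ 1.7077e+5 + 68307.0*I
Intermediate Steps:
N(A) = 4*A² (N(A) = (2*A)² = 4*A²)
k(Z) = 64 (k(Z) = 4*4² = 4*16 = 64)
D(j) = 30/(-5 + j) (D(j) = ((-4 + 64)/(j - 5))/2 = (60/(-5 + j))/2 = 30/(-5 + j))
D(√(1 - 5))*(-33015) = (30/(-5 + √(1 - 5)))*(-33015) = (30/(-5 + √(-4)))*(-33015) = (30/(-5 + 2*I))*(-33015) = (30*((-5 - 2*I)/29))*(-33015) = (30*(-5 - 2*I)/29)*(-33015) = -990450*(-5 - 2*I)/29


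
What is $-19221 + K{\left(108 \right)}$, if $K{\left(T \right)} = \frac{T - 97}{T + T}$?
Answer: $- \frac{4151725}{216} \approx -19221.0$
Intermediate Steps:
$K{\left(T \right)} = \frac{-97 + T}{2 T}$
$-19221 + K{\left(108 \right)} = -19221 + \frac{-97 + 108}{2 \cdot 108} = -19221 + \frac{1}{2} \cdot \frac{1}{108} \cdot 11 = -19221 + \frac{11}{216} = - \frac{4151725}{216}$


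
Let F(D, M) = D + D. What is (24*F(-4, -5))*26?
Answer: -4992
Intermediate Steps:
F(D, M) = 2*D
(24*F(-4, -5))*26 = (24*(2*(-4)))*26 = (24*(-8))*26 = -192*26 = -4992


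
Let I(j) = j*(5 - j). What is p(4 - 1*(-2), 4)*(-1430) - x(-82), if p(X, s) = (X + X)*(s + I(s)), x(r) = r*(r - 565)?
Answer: -190334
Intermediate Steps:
x(r) = r*(-565 + r)
p(X, s) = 2*X*(s + s*(5 - s)) (p(X, s) = (X + X)*(s + s*(5 - s)) = (2*X)*(s + s*(5 - s)) = 2*X*(s + s*(5 - s)))
p(4 - 1*(-2), 4)*(-1430) - x(-82) = (2*(4 - 1*(-2))*4*(6 - 1*4))*(-1430) - (-82)*(-565 - 82) = (2*(4 + 2)*4*(6 - 4))*(-1430) - (-82)*(-647) = (2*6*4*2)*(-1430) - 1*53054 = 96*(-1430) - 53054 = -137280 - 53054 = -190334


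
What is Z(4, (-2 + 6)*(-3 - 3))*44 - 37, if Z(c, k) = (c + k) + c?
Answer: -741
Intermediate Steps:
Z(c, k) = k + 2*c
Z(4, (-2 + 6)*(-3 - 3))*44 - 37 = ((-2 + 6)*(-3 - 3) + 2*4)*44 - 37 = (4*(-6) + 8)*44 - 37 = (-24 + 8)*44 - 37 = -16*44 - 37 = -704 - 37 = -741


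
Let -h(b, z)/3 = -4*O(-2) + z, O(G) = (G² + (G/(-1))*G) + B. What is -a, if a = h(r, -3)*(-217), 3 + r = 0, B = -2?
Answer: -3255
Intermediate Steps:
O(G) = -2 (O(G) = (G² + (G/(-1))*G) - 2 = (G² + (G*(-1))*G) - 2 = (G² + (-G)*G) - 2 = (G² - G²) - 2 = 0 - 2 = -2)
r = -3 (r = -3 + 0 = -3)
h(b, z) = -24 - 3*z (h(b, z) = -3*(-4*(-2) + z) = -3*(8 + z) = -24 - 3*z)
a = 3255 (a = (-24 - 3*(-3))*(-217) = (-24 + 9)*(-217) = -15*(-217) = 3255)
-a = -1*3255 = -3255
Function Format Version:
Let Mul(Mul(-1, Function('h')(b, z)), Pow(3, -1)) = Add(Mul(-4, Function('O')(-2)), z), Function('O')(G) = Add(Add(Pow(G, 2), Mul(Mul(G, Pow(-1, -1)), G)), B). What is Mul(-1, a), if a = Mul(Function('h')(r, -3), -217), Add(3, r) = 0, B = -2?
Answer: -3255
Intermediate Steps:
Function('O')(G) = -2 (Function('O')(G) = Add(Add(Pow(G, 2), Mul(Mul(G, Pow(-1, -1)), G)), -2) = Add(Add(Pow(G, 2), Mul(Mul(G, -1), G)), -2) = Add(Add(Pow(G, 2), Mul(Mul(-1, G), G)), -2) = Add(Add(Pow(G, 2), Mul(-1, Pow(G, 2))), -2) = Add(0, -2) = -2)
r = -3 (r = Add(-3, 0) = -3)
Function('h')(b, z) = Add(-24, Mul(-3, z)) (Function('h')(b, z) = Mul(-3, Add(Mul(-4, -2), z)) = Mul(-3, Add(8, z)) = Add(-24, Mul(-3, z)))
a = 3255 (a = Mul(Add(-24, Mul(-3, -3)), -217) = Mul(Add(-24, 9), -217) = Mul(-15, -217) = 3255)
Mul(-1, a) = Mul(-1, 3255) = -3255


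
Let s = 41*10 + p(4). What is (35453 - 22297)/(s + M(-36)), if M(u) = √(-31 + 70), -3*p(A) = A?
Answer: 48387768/1502725 - 118404*√39/1502725 ≈ 31.708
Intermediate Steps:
p(A) = -A/3
M(u) = √39
s = 1226/3 (s = 41*10 - ⅓*4 = 410 - 4/3 = 1226/3 ≈ 408.67)
(35453 - 22297)/(s + M(-36)) = (35453 - 22297)/(1226/3 + √39) = 13156/(1226/3 + √39)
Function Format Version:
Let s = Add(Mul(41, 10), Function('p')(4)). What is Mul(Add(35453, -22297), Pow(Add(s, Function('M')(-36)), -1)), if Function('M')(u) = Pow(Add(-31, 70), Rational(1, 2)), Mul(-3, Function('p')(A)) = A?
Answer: Add(Rational(48387768, 1502725), Mul(Rational(-118404, 1502725), Pow(39, Rational(1, 2)))) ≈ 31.708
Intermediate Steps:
Function('p')(A) = Mul(Rational(-1, 3), A)
Function('M')(u) = Pow(39, Rational(1, 2))
s = Rational(1226, 3) (s = Add(Mul(41, 10), Mul(Rational(-1, 3), 4)) = Add(410, Rational(-4, 3)) = Rational(1226, 3) ≈ 408.67)
Mul(Add(35453, -22297), Pow(Add(s, Function('M')(-36)), -1)) = Mul(Add(35453, -22297), Pow(Add(Rational(1226, 3), Pow(39, Rational(1, 2))), -1)) = Mul(13156, Pow(Add(Rational(1226, 3), Pow(39, Rational(1, 2))), -1))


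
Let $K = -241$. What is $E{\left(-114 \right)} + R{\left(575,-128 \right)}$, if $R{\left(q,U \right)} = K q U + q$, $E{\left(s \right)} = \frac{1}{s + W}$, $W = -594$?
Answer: $\frac{12558627899}{708} \approx 1.7738 \cdot 10^{7}$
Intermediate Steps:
$E{\left(s \right)} = \frac{1}{-594 + s}$ ($E{\left(s \right)} = \frac{1}{s - 594} = \frac{1}{-594 + s}$)
$R{\left(q,U \right)} = q - 241 U q$ ($R{\left(q,U \right)} = - 241 q U + q = - 241 U q + q = q - 241 U q$)
$E{\left(-114 \right)} + R{\left(575,-128 \right)} = \frac{1}{-594 - 114} + 575 \left(1 - -30848\right) = \frac{1}{-708} + 575 \left(1 + 30848\right) = - \frac{1}{708} + 575 \cdot 30849 = - \frac{1}{708} + 17738175 = \frac{12558627899}{708}$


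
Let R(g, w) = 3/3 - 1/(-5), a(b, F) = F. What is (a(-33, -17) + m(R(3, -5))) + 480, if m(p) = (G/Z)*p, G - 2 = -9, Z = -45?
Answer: 34739/75 ≈ 463.19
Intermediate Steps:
G = -7 (G = 2 - 9 = -7)
R(g, w) = 6/5 (R(g, w) = 3*(1/3) - 1*(-1/5) = 1 + 1/5 = 6/5)
m(p) = 7*p/45 (m(p) = (-7/(-45))*p = (-7*(-1/45))*p = 7*p/45)
(a(-33, -17) + m(R(3, -5))) + 480 = (-17 + (7/45)*(6/5)) + 480 = (-17 + 14/75) + 480 = -1261/75 + 480 = 34739/75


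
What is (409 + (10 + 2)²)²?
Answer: 305809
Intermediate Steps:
(409 + (10 + 2)²)² = (409 + 12²)² = (409 + 144)² = 553² = 305809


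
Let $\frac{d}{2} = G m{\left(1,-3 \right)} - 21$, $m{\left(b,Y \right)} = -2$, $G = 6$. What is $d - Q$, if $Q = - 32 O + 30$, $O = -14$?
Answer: $-544$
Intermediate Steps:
$d = -66$ ($d = 2 \left(6 \left(-2\right) - 21\right) = 2 \left(-12 - 21\right) = 2 \left(-33\right) = -66$)
$Q = 478$ ($Q = \left(-32\right) \left(-14\right) + 30 = 448 + 30 = 478$)
$d - Q = -66 - 478 = -544$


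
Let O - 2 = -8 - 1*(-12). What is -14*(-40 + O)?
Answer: 476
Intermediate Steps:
O = 6 (O = 2 + (-8 - 1*(-12)) = 2 + (-8 + 12) = 2 + 4 = 6)
-14*(-40 + O) = -14*(-40 + 6) = -14*(-34) = 476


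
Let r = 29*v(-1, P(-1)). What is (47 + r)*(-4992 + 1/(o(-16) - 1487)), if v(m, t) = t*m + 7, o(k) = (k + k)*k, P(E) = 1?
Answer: -82742417/75 ≈ -1.1032e+6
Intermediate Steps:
o(k) = 2*k² (o(k) = (2*k)*k = 2*k²)
v(m, t) = 7 + m*t (v(m, t) = m*t + 7 = 7 + m*t)
r = 174 (r = 29*(7 - 1*1) = 29*(7 - 1) = 29*6 = 174)
(47 + r)*(-4992 + 1/(o(-16) - 1487)) = (47 + 174)*(-4992 + 1/(2*(-16)² - 1487)) = 221*(-4992 + 1/(2*256 - 1487)) = 221*(-4992 + 1/(512 - 1487)) = 221*(-4992 + 1/(-975)) = 221*(-4992 - 1/975) = 221*(-4867201/975) = -82742417/75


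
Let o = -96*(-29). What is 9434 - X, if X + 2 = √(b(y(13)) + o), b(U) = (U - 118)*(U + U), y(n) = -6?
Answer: 9436 - 4*√267 ≈ 9370.6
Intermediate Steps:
b(U) = 2*U*(-118 + U) (b(U) = (-118 + U)*(2*U) = 2*U*(-118 + U))
o = 2784
X = -2 + 4*√267 (X = -2 + √(2*(-6)*(-118 - 6) + 2784) = -2 + √(2*(-6)*(-124) + 2784) = -2 + √(1488 + 2784) = -2 + √4272 = -2 + 4*√267 ≈ 63.361)
9434 - X = 9434 - (-2 + 4*√267) = 9434 + (2 - 4*√267) = 9436 - 4*√267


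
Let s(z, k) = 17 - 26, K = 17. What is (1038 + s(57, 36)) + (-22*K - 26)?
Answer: 629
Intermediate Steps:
s(z, k) = -9
(1038 + s(57, 36)) + (-22*K - 26) = (1038 - 9) + (-22*17 - 26) = 1029 + (-374 - 26) = 1029 - 400 = 629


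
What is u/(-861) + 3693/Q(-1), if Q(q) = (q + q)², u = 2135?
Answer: 453019/492 ≈ 920.77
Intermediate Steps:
Q(q) = 4*q² (Q(q) = (2*q)² = 4*q²)
u/(-861) + 3693/Q(-1) = 2135/(-861) + 3693/((4*(-1)²)) = 2135*(-1/861) + 3693/((4*1)) = -305/123 + 3693/4 = 453019/492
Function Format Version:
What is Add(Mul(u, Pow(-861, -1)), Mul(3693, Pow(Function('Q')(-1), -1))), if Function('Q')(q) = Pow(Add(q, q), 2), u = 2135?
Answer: Rational(453019, 492) ≈ 920.77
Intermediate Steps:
Function('Q')(q) = Mul(4, Pow(q, 2)) (Function('Q')(q) = Pow(Mul(2, q), 2) = Mul(4, Pow(q, 2)))
Add(Mul(u, Pow(-861, -1)), Mul(3693, Pow(Function('Q')(-1), -1))) = Add(Mul(2135, Pow(-861, -1)), Mul(3693, Pow(Mul(4, Pow(-1, 2)), -1))) = Add(Mul(2135, Rational(-1, 861)), Mul(3693, Pow(Mul(4, 1), -1))) = Add(Rational(-305, 123), Mul(3693, Pow(4, -1))) = Add(Rational(-305, 123), Mul(3693, Rational(1, 4))) = Add(Rational(-305, 123), Rational(3693, 4)) = Rational(453019, 492)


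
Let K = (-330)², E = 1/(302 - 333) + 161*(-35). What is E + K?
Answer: 3201214/31 ≈ 1.0327e+5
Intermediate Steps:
E = -174686/31 (E = 1/(-31) - 5635 = -1/31 - 5635 = -174686/31 ≈ -5635.0)
K = 108900
E + K = -174686/31 + 108900 = 3201214/31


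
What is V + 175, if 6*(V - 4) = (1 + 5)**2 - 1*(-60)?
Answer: 195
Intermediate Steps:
V = 20 (V = 4 + ((1 + 5)**2 - 1*(-60))/6 = 4 + (6**2 + 60)/6 = 4 + (36 + 60)/6 = 4 + (1/6)*96 = 4 + 16 = 20)
V + 175 = 20 + 175 = 195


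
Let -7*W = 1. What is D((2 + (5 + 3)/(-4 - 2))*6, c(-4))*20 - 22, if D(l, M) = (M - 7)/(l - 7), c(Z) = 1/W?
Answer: 214/3 ≈ 71.333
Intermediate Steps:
W = -⅐ (W = -⅐*1 = -⅐ ≈ -0.14286)
c(Z) = -7 (c(Z) = 1/(-⅐) = -7)
D(l, M) = (-7 + M)/(-7 + l)
D((2 + (5 + 3)/(-4 - 2))*6, c(-4))*20 - 22 = ((-7 - 7)/(-7 + (2 + (5 + 3)/(-4 - 2))*6))*20 - 22 = (-14/(-7 + (2 + 8/(-6))*6))*20 - 22 = (-14/(-7 + (2 + 8*(-⅙))*6))*20 - 22 = (-14/(-7 + (2 - 4/3)*6))*20 - 22 = (-14/(-7 + (⅔)*6))*20 - 22 = (-14/(-7 + 4))*20 - 22 = (-14/(-3))*20 - 22 = -⅓*(-14)*20 - 22 = (14/3)*20 - 22 = 280/3 - 22 = 214/3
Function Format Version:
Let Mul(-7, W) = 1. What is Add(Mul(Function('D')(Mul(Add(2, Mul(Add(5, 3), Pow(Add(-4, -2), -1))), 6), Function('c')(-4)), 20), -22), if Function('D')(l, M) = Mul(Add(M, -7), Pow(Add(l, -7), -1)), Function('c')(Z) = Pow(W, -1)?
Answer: Rational(214, 3) ≈ 71.333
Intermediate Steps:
W = Rational(-1, 7) (W = Mul(Rational(-1, 7), 1) = Rational(-1, 7) ≈ -0.14286)
Function('c')(Z) = -7 (Function('c')(Z) = Pow(Rational(-1, 7), -1) = -7)
Function('D')(l, M) = Mul(Pow(Add(-7, l), -1), Add(-7, M)) (Function('D')(l, M) = Mul(Add(-7, M), Pow(Add(-7, l), -1)) = Mul(Pow(Add(-7, l), -1), Add(-7, M)))
Add(Mul(Function('D')(Mul(Add(2, Mul(Add(5, 3), Pow(Add(-4, -2), -1))), 6), Function('c')(-4)), 20), -22) = Add(Mul(Mul(Pow(Add(-7, Mul(Add(2, Mul(Add(5, 3), Pow(Add(-4, -2), -1))), 6)), -1), Add(-7, -7)), 20), -22) = Add(Mul(Mul(Pow(Add(-7, Mul(Add(2, Mul(8, Pow(-6, -1))), 6)), -1), -14), 20), -22) = Add(Mul(Mul(Pow(Add(-7, Mul(Add(2, Mul(8, Rational(-1, 6))), 6)), -1), -14), 20), -22) = Add(Mul(Mul(Pow(Add(-7, Mul(Add(2, Rational(-4, 3)), 6)), -1), -14), 20), -22) = Add(Mul(Mul(Pow(Add(-7, Mul(Rational(2, 3), 6)), -1), -14), 20), -22) = Add(Mul(Mul(Pow(Add(-7, 4), -1), -14), 20), -22) = Add(Mul(Mul(Pow(-3, -1), -14), 20), -22) = Add(Mul(Mul(Rational(-1, 3), -14), 20), -22) = Add(Mul(Rational(14, 3), 20), -22) = Add(Rational(280, 3), -22) = Rational(214, 3)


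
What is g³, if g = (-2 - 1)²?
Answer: 729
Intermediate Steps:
g = 9 (g = (-3)² = 9)
g³ = 9³ = 729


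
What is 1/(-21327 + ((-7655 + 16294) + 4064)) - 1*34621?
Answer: -298571505/8624 ≈ -34621.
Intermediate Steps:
1/(-21327 + ((-7655 + 16294) + 4064)) - 1*34621 = 1/(-21327 + (8639 + 4064)) - 34621 = 1/(-21327 + 12703) - 34621 = 1/(-8624) - 34621 = -1/8624 - 34621 = -298571505/8624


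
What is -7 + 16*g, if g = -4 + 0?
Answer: -71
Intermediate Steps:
g = -4
-7 + 16*g = -7 + 16*(-4) = -7 - 64 = -71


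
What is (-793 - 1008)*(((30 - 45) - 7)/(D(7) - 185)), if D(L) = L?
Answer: -19811/89 ≈ -222.60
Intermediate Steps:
(-793 - 1008)*(((30 - 45) - 7)/(D(7) - 185)) = (-793 - 1008)*(((30 - 45) - 7)/(7 - 185)) = -1801*(-15 - 7)/(-178) = -(-39622)*(-1)/178 = -1801*11/89 = -19811/89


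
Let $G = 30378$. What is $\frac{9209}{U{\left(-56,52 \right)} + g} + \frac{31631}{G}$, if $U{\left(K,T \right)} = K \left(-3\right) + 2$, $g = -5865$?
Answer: $- \frac{99612457}{173002710} \approx -0.57579$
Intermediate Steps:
$U{\left(K,T \right)} = 2 - 3 K$ ($U{\left(K,T \right)} = - 3 K + 2 = 2 - 3 K$)
$\frac{9209}{U{\left(-56,52 \right)} + g} + \frac{31631}{G} = \frac{9209}{\left(2 - -168\right) - 5865} + \frac{31631}{30378} = \frac{9209}{\left(2 + 168\right) - 5865} + 31631 \cdot \frac{1}{30378} = \frac{9209}{170 - 5865} + \frac{31631}{30378} = \frac{9209}{-5695} + \frac{31631}{30378} = 9209 \left(- \frac{1}{5695}\right) + \frac{31631}{30378} = - \frac{9209}{5695} + \frac{31631}{30378} = - \frac{99612457}{173002710}$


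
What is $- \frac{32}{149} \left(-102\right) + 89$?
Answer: $\frac{16525}{149} \approx 110.91$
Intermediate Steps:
$- \frac{32}{149} \left(-102\right) + 89 = \left(-32\right) \frac{1}{149} \left(-102\right) + 89 = \left(- \frac{32}{149}\right) \left(-102\right) + 89 = \frac{3264}{149} + 89 = \frac{16525}{149}$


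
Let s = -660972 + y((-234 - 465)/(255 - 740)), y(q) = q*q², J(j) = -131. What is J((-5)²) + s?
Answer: -75421015757776/114084125 ≈ -6.6110e+5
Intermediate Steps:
y(q) = q³
s = -75406070737401/114084125 (s = -660972 + ((-234 - 465)/(255 - 740))³ = -660972 + (-699/(-485))³ = -660972 + (-699*(-1/485))³ = -660972 + (699/485)³ = -660972 + 341532099/114084125 = -75406070737401/114084125 ≈ -6.6097e+5)
J((-5)²) + s = -131 - 75406070737401/114084125 = -75421015757776/114084125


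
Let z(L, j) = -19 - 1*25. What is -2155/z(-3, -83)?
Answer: 2155/44 ≈ 48.977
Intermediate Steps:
z(L, j) = -44 (z(L, j) = -19 - 25 = -44)
-2155/z(-3, -83) = -2155/(-44) = -2155*(-1/44) = 2155/44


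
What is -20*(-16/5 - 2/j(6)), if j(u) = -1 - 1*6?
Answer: 408/7 ≈ 58.286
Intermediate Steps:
j(u) = -7 (j(u) = -1 - 6 = -7)
-20*(-16/5 - 2/j(6)) = -20*(-16/5 - 2/(-7)) = -20*(-16*⅕ - 2*(-⅐)) = -20*(-16/5 + 2/7) = -20*(-102/35) = 408/7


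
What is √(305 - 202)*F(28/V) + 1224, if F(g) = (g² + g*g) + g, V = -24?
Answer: 1224 + 14*√103/9 ≈ 1239.8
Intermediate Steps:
F(g) = g + 2*g² (F(g) = (g² + g²) + g = 2*g² + g = g + 2*g²)
√(305 - 202)*F(28/V) + 1224 = √(305 - 202)*((28/(-24))*(1 + 2*(28/(-24)))) + 1224 = √103*((28*(-1/24))*(1 + 2*(28*(-1/24)))) + 1224 = √103*(-7*(1 + 2*(-7/6))/6) + 1224 = √103*(-7*(1 - 7/3)/6) + 1224 = √103*(-7/6*(-4/3)) + 1224 = √103*(14/9) + 1224 = 14*√103/9 + 1224 = 1224 + 14*√103/9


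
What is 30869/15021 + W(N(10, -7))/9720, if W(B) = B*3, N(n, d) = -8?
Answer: 1387436/675945 ≈ 2.0526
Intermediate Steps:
W(B) = 3*B
30869/15021 + W(N(10, -7))/9720 = 30869/15021 + (3*(-8))/9720 = 30869*(1/15021) - 24*1/9720 = 30869/15021 - 1/405 = 1387436/675945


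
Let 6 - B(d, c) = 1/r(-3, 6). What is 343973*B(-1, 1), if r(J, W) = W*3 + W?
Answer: 49188139/24 ≈ 2.0495e+6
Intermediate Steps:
r(J, W) = 4*W (r(J, W) = 3*W + W = 4*W)
B(d, c) = 143/24 (B(d, c) = 6 - 1/(4*6) = 6 - 1/24 = 143/24)
343973*B(-1, 1) = 343973*(143/24) = 49188139/24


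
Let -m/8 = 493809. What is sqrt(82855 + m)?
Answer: I*sqrt(3867617) ≈ 1966.6*I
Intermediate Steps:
m = -3950472 (m = -8*493809 = -3950472)
sqrt(82855 + m) = sqrt(82855 - 3950472) = sqrt(-3867617) = I*sqrt(3867617)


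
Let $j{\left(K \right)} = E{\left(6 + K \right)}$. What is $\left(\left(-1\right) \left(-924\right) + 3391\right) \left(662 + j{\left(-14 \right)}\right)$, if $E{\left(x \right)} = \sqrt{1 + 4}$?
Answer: $2856530 + 4315 \sqrt{5} \approx 2.8662 \cdot 10^{6}$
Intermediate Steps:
$E{\left(x \right)} = \sqrt{5}$
$j{\left(K \right)} = \sqrt{5}$
$\left(\left(-1\right) \left(-924\right) + 3391\right) \left(662 + j{\left(-14 \right)}\right) = \left(\left(-1\right) \left(-924\right) + 3391\right) \left(662 + \sqrt{5}\right) = \left(924 + 3391\right) \left(662 + \sqrt{5}\right) = 4315 \left(662 + \sqrt{5}\right) = 2856530 + 4315 \sqrt{5}$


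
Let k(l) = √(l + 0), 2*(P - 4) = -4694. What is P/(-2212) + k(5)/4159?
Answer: 2343/2212 + √5/4159 ≈ 1.0598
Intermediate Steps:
P = -2343 (P = 4 + (½)*(-4694) = 4 - 2347 = -2343)
k(l) = √l
P/(-2212) + k(5)/4159 = -2343/(-2212) + √5/4159 = -2343*(-1/2212) + √5*(1/4159) = 2343/2212 + √5/4159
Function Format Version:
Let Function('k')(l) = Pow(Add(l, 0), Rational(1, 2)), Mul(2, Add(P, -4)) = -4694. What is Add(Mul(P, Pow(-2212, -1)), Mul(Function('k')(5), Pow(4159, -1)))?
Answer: Add(Rational(2343, 2212), Mul(Rational(1, 4159), Pow(5, Rational(1, 2)))) ≈ 1.0598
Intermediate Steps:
P = -2343 (P = Add(4, Mul(Rational(1, 2), -4694)) = Add(4, -2347) = -2343)
Function('k')(l) = Pow(l, Rational(1, 2))
Add(Mul(P, Pow(-2212, -1)), Mul(Function('k')(5), Pow(4159, -1))) = Add(Mul(-2343, Pow(-2212, -1)), Mul(Pow(5, Rational(1, 2)), Pow(4159, -1))) = Add(Mul(-2343, Rational(-1, 2212)), Mul(Pow(5, Rational(1, 2)), Rational(1, 4159))) = Add(Rational(2343, 2212), Mul(Rational(1, 4159), Pow(5, Rational(1, 2))))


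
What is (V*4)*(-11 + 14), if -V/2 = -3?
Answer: 72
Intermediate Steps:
V = 6 (V = -2*(-3) = 6)
(V*4)*(-11 + 14) = (6*4)*(-11 + 14) = 24*3 = 72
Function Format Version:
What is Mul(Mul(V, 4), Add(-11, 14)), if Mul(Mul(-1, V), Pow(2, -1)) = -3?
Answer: 72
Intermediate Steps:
V = 6 (V = Mul(-2, -3) = 6)
Mul(Mul(V, 4), Add(-11, 14)) = Mul(Mul(6, 4), Add(-11, 14)) = Mul(24, 3) = 72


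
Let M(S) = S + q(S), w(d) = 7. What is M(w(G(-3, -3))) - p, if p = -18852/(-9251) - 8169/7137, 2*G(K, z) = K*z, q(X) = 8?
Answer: 310463500/22008129 ≈ 14.107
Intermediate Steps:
G(K, z) = K*z/2 (G(K, z) = (K*z)/2 = K*z/2)
M(S) = 8 + S (M(S) = S + 8 = 8 + S)
p = 19658435/22008129 (p = -18852*(-1/9251) - 8169*1/7137 = 18852/9251 - 2723/2379 = 19658435/22008129 ≈ 0.89324)
M(w(G(-3, -3))) - p = (8 + 7) - 1*19658435/22008129 = 15 - 19658435/22008129 = 310463500/22008129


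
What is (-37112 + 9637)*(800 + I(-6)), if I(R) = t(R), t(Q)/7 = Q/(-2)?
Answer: -22556975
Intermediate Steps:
t(Q) = -7*Q/2 (t(Q) = 7*(Q/(-2)) = 7*(Q*(-½)) = 7*(-Q/2) = -7*Q/2)
I(R) = -7*R/2
(-37112 + 9637)*(800 + I(-6)) = (-37112 + 9637)*(800 - 7/2*(-6)) = -27475*(800 + 21) = -27475*821 = -22556975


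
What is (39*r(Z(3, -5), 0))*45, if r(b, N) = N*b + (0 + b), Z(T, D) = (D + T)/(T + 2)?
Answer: -702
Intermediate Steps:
Z(T, D) = (D + T)/(2 + T)
r(b, N) = b + N*b (r(b, N) = N*b + b = b + N*b)
(39*r(Z(3, -5), 0))*45 = (39*(((-5 + 3)/(2 + 3))*(1 + 0)))*45 = (39*((-2/5)*1))*45 = (39*(((⅕)*(-2))*1))*45 = (39*(-⅖*1))*45 = (39*(-⅖))*45 = -78/5*45 = -702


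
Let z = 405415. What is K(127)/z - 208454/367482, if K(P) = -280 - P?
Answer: -42329971792/74491357515 ≈ -0.56825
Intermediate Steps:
K(127)/z - 208454/367482 = (-280 - 1*127)/405415 - 208454/367482 = (-280 - 127)*(1/405415) - 208454*1/367482 = -407*1/405415 - 104227/183741 = -407/405415 - 104227/183741 = -42329971792/74491357515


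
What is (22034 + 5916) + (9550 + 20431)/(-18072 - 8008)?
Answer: 728906019/26080 ≈ 27949.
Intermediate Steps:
(22034 + 5916) + (9550 + 20431)/(-18072 - 8008) = 27950 + 29981/(-26080) = 27950 + 29981*(-1/26080) = 27950 - 29981/26080 = 728906019/26080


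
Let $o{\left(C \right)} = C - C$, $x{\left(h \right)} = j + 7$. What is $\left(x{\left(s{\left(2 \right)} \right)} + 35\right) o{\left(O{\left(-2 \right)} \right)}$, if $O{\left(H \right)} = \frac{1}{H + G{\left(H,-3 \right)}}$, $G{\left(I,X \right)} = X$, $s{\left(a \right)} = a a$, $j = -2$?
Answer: $0$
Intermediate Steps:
$s{\left(a \right)} = a^{2}$
$x{\left(h \right)} = 5$ ($x{\left(h \right)} = -2 + 7 = 5$)
$O{\left(H \right)} = \frac{1}{-3 + H}$ ($O{\left(H \right)} = \frac{1}{H - 3} = \frac{1}{-3 + H}$)
$o{\left(C \right)} = 0$
$\left(x{\left(s{\left(2 \right)} \right)} + 35\right) o{\left(O{\left(-2 \right)} \right)} = \left(5 + 35\right) 0 = 40 \cdot 0 = 0$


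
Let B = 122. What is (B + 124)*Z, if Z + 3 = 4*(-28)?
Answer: -28290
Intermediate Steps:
Z = -115 (Z = -3 + 4*(-28) = -3 - 112 = -115)
(B + 124)*Z = (122 + 124)*(-115) = 246*(-115) = -28290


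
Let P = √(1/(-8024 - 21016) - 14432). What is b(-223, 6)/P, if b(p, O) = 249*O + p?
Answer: -55924*I*√128297535/59872183 ≈ -10.58*I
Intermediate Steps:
b(p, O) = p + 249*O
P = 7*I*√128297535/660 (P = √(1/(-29040) - 14432) = √(-1/29040 - 14432) = √(-419105281/29040) = 7*I*√128297535/660 ≈ 120.13*I)
b(-223, 6)/P = (-223 + 249*6)/((7*I*√128297535/660)) = (-223 + 1494)*(-44*I*√128297535/59872183) = 1271*(-44*I*√128297535/59872183) = -55924*I*√128297535/59872183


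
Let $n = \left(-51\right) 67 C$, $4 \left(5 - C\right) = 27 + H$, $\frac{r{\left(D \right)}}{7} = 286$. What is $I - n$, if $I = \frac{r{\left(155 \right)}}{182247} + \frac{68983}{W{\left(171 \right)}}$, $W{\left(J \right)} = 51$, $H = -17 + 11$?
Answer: $\frac{475091017}{953292} \approx 498.37$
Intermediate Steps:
$H = -6$
$r{\left(D \right)} = 2002$ ($r{\left(D \right)} = 7 \cdot 286 = 2002$)
$C = - \frac{1}{4}$ ($C = 5 - \frac{27 - 6}{4} = 5 - \frac{21}{4} = - \frac{1}{4} \approx -0.25$)
$I = \frac{322360177}{238323}$ ($I = \frac{2002}{182247} + \frac{68983}{51} = 2002 \cdot \frac{1}{182247} + 68983 \cdot \frac{1}{51} = \frac{154}{14019} + \frac{68983}{51} = \frac{322360177}{238323} \approx 1352.6$)
$n = \frac{3417}{4}$ ($n = \left(-51\right) 67 \left(- \frac{1}{4}\right) = \left(-3417\right) \left(- \frac{1}{4}\right) = \frac{3417}{4} \approx 854.25$)
$I - n = \frac{322360177}{238323} - \frac{3417}{4} = \frac{475091017}{953292}$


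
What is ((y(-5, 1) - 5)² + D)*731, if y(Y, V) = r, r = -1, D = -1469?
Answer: -1047523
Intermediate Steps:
y(Y, V) = -1
((y(-5, 1) - 5)² + D)*731 = ((-1 - 5)² - 1469)*731 = ((-6)² - 1469)*731 = (36 - 1469)*731 = -1433*731 = -1047523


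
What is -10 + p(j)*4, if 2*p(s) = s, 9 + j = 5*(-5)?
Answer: -78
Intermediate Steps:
j = -34 (j = -9 + 5*(-5) = -9 - 25 = -34)
p(s) = s/2
-10 + p(j)*4 = -10 + ((½)*(-34))*4 = -10 - 17*4 = -10 - 68 = -78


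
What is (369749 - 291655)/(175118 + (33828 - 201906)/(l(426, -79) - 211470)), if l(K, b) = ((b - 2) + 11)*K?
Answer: 3140550210/7042398383 ≈ 0.44595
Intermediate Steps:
l(K, b) = K*(9 + b) (l(K, b) = ((-2 + b) + 11)*K = (9 + b)*K = K*(9 + b))
(369749 - 291655)/(175118 + (33828 - 201906)/(l(426, -79) - 211470)) = (369749 - 291655)/(175118 + (33828 - 201906)/(426*(9 - 79) - 211470)) = 78094/(175118 - 168078/(426*(-70) - 211470)) = 78094/(175118 - 168078/(-29820 - 211470)) = 78094/(175118 - 168078/(-241290)) = 78094/(175118 - 168078*(-1/241290)) = 78094/(175118 + 28013/40215) = 78094/(7042398383/40215) = 78094*(40215/7042398383) = 3140550210/7042398383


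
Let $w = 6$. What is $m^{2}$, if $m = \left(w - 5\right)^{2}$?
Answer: $1$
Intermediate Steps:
$m = 1$ ($m = \left(6 - 5\right)^{2} = 1^{2} = 1$)
$m^{2} = 1^{2} = 1$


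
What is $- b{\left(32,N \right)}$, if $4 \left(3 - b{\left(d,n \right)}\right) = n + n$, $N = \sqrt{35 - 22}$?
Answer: $-3 + \frac{\sqrt{13}}{2} \approx -1.1972$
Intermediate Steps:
$N = \sqrt{13} \approx 3.6056$
$b{\left(d,n \right)} = 3 - \frac{n}{2}$ ($b{\left(d,n \right)} = 3 - \frac{n + n}{4} = 3 - \frac{2 n}{4} = 3 - \frac{n}{2}$)
$- b{\left(32,N \right)} = - (3 - \frac{\sqrt{13}}{2}) = -3 + \frac{\sqrt{13}}{2}$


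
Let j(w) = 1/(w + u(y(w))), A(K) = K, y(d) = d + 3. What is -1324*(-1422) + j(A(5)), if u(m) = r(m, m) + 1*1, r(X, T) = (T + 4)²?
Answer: 282409201/150 ≈ 1.8827e+6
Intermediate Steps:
y(d) = 3 + d
r(X, T) = (4 + T)²
u(m) = 1 + (4 + m)² (u(m) = (4 + m)² + 1*1 = (4 + m)² + 1 = 1 + (4 + m)²)
j(w) = 1/(1 + w + (7 + w)²) (j(w) = 1/(w + (1 + (4 + (3 + w))²)) = 1/(w + (1 + (7 + w)²)) = 1/(1 + w + (7 + w)²))
-1324*(-1422) + j(A(5)) = -1324*(-1422) + 1/(1 + 5 + (7 + 5)²) = 1882728 + 1/(1 + 5 + 12²) = 1882728 + 1/(1 + 5 + 144) = 1882728 + 1/150 = 282409201/150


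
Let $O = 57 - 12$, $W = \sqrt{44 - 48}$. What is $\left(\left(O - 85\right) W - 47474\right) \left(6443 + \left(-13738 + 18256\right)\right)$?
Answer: $-520362514 - 876880 i \approx -5.2036 \cdot 10^{8} - 8.7688 \cdot 10^{5} i$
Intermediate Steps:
$W = 2 i$ ($W = \sqrt{-4} = 2 i \approx 2.0 i$)
$O = 45$
$\left(\left(O - 85\right) W - 47474\right) \left(6443 + \left(-13738 + 18256\right)\right) = \left(\left(45 - 85\right) 2 i - 47474\right) \left(6443 + \left(-13738 + 18256\right)\right) = \left(- 40 \cdot 2 i - 47474\right) \left(6443 + 4518\right) = \left(- 80 i - 47474\right) 10961 = \left(-47474 - 80 i\right) 10961 = -520362514 - 876880 i$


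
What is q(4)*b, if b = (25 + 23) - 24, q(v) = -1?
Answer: -24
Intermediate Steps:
b = 24 (b = 48 - 24 = 24)
q(4)*b = -1*24 = -24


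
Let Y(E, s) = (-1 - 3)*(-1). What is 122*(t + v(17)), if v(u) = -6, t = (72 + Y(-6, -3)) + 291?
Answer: 44042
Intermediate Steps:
Y(E, s) = 4 (Y(E, s) = -4*(-1) = 4)
t = 367 (t = (72 + 4) + 291 = 76 + 291 = 367)
122*(t + v(17)) = 122*(367 - 6) = 122*361 = 44042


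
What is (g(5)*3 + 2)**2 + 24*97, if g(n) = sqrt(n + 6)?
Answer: 2431 + 12*sqrt(11) ≈ 2470.8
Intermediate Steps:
g(n) = sqrt(6 + n)
(g(5)*3 + 2)**2 + 24*97 = (sqrt(6 + 5)*3 + 2)**2 + 24*97 = (sqrt(11)*3 + 2)**2 + 2328 = (3*sqrt(11) + 2)**2 + 2328 = (2 + 3*sqrt(11))**2 + 2328 = 2328 + (2 + 3*sqrt(11))**2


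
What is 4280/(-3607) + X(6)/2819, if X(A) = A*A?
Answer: -11935468/10168133 ≈ -1.1738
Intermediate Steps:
X(A) = A²
4280/(-3607) + X(6)/2819 = 4280/(-3607) + 6²/2819 = 4280*(-1/3607) + 36*(1/2819) = -4280/3607 + 36/2819 = -11935468/10168133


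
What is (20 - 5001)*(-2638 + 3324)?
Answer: -3416966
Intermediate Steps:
(20 - 5001)*(-2638 + 3324) = -4981*686 = -3416966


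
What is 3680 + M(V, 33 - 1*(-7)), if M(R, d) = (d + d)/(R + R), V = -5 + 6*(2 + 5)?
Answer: 136200/37 ≈ 3681.1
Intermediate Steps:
V = 37 (V = -5 + 6*7 = -5 + 42 = 37)
M(R, d) = d/R (M(R, d) = (2*d)/((2*R)) = (2*d)*(1/(2*R)) = d/R)
3680 + M(V, 33 - 1*(-7)) = 3680 + (33 - 1*(-7))/37 = 3680 + (33 + 7)*(1/37) = 3680 + 40*(1/37) = 3680 + 40/37 = 136200/37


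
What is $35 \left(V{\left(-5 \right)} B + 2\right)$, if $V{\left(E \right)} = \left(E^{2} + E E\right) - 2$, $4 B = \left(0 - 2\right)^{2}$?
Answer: $1750$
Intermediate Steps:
$B = 1$ ($B = \frac{\left(0 - 2\right)^{2}}{4} = \frac{\left(-2\right)^{2}}{4} = \frac{1}{4} \cdot 4 = 1$)
$V{\left(E \right)} = -2 + 2 E^{2}$ ($V{\left(E \right)} = \left(E^{2} + E^{2}\right) - 2 = 2 E^{2} - 2 = -2 + 2 E^{2}$)
$35 \left(V{\left(-5 \right)} B + 2\right) = 35 \left(\left(-2 + 2 \left(-5\right)^{2}\right) 1 + 2\right) = 35 \left(\left(-2 + 2 \cdot 25\right) 1 + 2\right) = 35 \left(\left(-2 + 50\right) 1 + 2\right) = 35 \left(48 \cdot 1 + 2\right) = 35 \left(48 + 2\right) = 35 \cdot 50 = 1750$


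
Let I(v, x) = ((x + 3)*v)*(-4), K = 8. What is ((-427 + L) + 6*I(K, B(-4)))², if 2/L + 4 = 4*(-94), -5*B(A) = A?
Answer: 1931690401/1444 ≈ 1.3377e+6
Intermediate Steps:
B(A) = -A/5
I(v, x) = -4*v*(3 + x) (I(v, x) = ((3 + x)*v)*(-4) = (v*(3 + x))*(-4) = -4*v*(3 + x))
L = -1/190 (L = 2/(-4 + 4*(-94)) = 2/(-4 - 376) = 2/(-380) = 2*(-1/380) = -1/190 ≈ -0.0052632)
((-427 + L) + 6*I(K, B(-4)))² = ((-427 - 1/190) + 6*(-4*8*(3 - ⅕*(-4))))² = (-81131/190 + 6*(-4*8*(3 + ⅘)))² = (-81131/190 + 6*(-4*8*19/5))² = (-81131/190 + 6*(-608/5))² = (-81131/190 - 3648/5)² = (-43951/38)² = 1931690401/1444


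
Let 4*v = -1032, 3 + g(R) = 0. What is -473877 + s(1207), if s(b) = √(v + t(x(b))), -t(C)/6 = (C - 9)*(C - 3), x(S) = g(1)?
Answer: -473877 + I*√690 ≈ -4.7388e+5 + 26.268*I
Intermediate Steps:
g(R) = -3 (g(R) = -3 + 0 = -3)
v = -258 (v = (¼)*(-1032) = -258)
x(S) = -3
t(C) = -6*(-9 + C)*(-3 + C) (t(C) = -6*(C - 9)*(C - 3) = -6*(-9 + C)*(-3 + C))
s(b) = I*√690 (s(b) = √(-258 + (-162 - 6*(-3)² + 72*(-3))) = √(-258 + (-162 - 6*9 - 216)) = √(-258 + (-162 - 54 - 216)) = √(-258 - 432) = √(-690) = I*√690)
-473877 + s(1207) = -473877 + I*√690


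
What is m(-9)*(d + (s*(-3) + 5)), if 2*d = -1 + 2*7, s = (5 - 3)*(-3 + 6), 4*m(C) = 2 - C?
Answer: -143/8 ≈ -17.875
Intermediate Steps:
m(C) = 1/2 - C/4 (m(C) = (2 - C)/4 = 1/2 - C/4)
s = 6 (s = 2*3 = 6)
d = 13/2 (d = (-1 + 2*7)/2 = (-1 + 14)/2 = (1/2)*13 = 13/2 ≈ 6.5000)
m(-9)*(d + (s*(-3) + 5)) = (1/2 - 1/4*(-9))*(13/2 + (6*(-3) + 5)) = (1/2 + 9/4)*(13/2 + (-18 + 5)) = 11*(13/2 - 13)/4 = (11/4)*(-13/2) = -143/8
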